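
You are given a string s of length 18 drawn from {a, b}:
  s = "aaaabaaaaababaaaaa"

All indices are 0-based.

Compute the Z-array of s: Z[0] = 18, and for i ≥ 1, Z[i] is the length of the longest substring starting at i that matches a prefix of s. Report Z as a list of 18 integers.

[18, 3, 2, 1, 0, 4, 6, 3, 2, 1, 0, 1, 0, 4, 4, 3, 2, 1]

Z[0]=18
i=1: fresh scan; Z[1]=3 scan→box=[1,4)
i=2: min(r-i=2, Z[1]=3)=2; Z[2]=2
i=3: min(r-i=1, Z[2]=2)=1; Z[3]=1
i=4: fresh scan; Z[4]=0
i=5: fresh scan; Z[5]=4 scan→box=[5,9)
i=6: min(r-i=3, Z[1]=3)=3; Z[6]=6 scan→box=[6,12)
i=7: min(r-i=5, Z[1]=3)=3; Z[7]=3
i=8: min(r-i=4, Z[2]=2)=2; Z[8]=2
i=9: min(r-i=3, Z[3]=1)=1; Z[9]=1
i=10: min(r-i=2, Z[4]=0)=0; Z[10]=0
i=11: min(r-i=1, Z[5]=4)=1; Z[11]=1
i=12: fresh scan; Z[12]=0
i=13: fresh scan; Z[13]=4 scan→box=[13,17)
i=14: min(r-i=3, Z[1]=3)=3; Z[14]=4 scan→box=[14,18)
i=15: min(r-i=3, Z[1]=3)=3; Z[15]=3
i=16: min(r-i=2, Z[2]=2)=2; Z[16]=2
i=17: min(r-i=1, Z[3]=1)=1; Z[17]=1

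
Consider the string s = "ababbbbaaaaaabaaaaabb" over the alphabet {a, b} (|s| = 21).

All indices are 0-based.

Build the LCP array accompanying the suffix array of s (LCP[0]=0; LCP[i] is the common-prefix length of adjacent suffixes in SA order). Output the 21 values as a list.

sorted suffixes:
  #0 SA[0]=7  'aaaaaabaaaaabb'
  #1 SA[1]=8  'aaaaabaaaaabb'
  #2 SA[2]=14  'aaaaabb'
  #3 SA[3]=9  'aaaabaaaaabb'
  #4 SA[4]=15  'aaaabb'
  #5 SA[5]=10  'aaabaaaaabb'
  #6 SA[6]=16  'aaabb'
  #7 SA[7]=11  'aabaaaaabb'
  #8 SA[8]=17  'aabb'
  #9 SA[9]=12  'abaaaaabb'
  #10 SA[10]=0  'ababbbbaaaaaabaaaaabb'
  #11 SA[11]=18  'abb'
  #12 SA[12]=2  'abbbbaaaaaabaaaaabb'
  #13 SA[13]=20  'b'
  #14 SA[14]=6  'baaaaaabaaaaabb'
  #15 SA[15]=13  'baaaaabb'
  #16 SA[16]=1  'babbbbaaaaaabaaaaabb'
  #17 SA[17]=19  'bb'
  #18 SA[18]=5  'bbaaaaaabaaaaabb'
  #19 SA[19]=4  'bbbaaaaaabaaaaabb'
  #20 SA[20]=3  'bbbbaaaaaabaaaaabb'

SA = [7, 8, 14, 9, 15, 10, 16, 11, 17, 12, 0, 18, 2, 20, 6, 13, 1, 19, 5, 4, 3]
rank  pair      lcp
   1  s[7:],s[8:]  5  'aaaaa'
   2  s[8:],s[14:]  6  'aaaaab'
   3  s[14:],s[9:]  4  'aaaa'
   4  s[9:],s[15:]  5  'aaaab'
   5  s[15:],s[10:]  3  'aaa'
   6  s[10:],s[16:]  4  'aaab'
   7  s[16:],s[11:]  2  'aa'
   8  s[11:],s[17:]  3  'aab'
   9  s[17:],s[12:]  1  'a'
  10  s[12:],s[0:]  3  'aba'
  11  s[0:],s[18:]  2  'ab'
  12  s[18:],s[2:]  3  'abb'
  13  s[2:],s[20:]  0  ''
  14  s[20:],s[6:]  1  'b'
  15  s[6:],s[13:]  6  'baaaaa'
  16  s[13:],s[1:]  2  'ba'
  17  s[1:],s[19:]  1  'b'
  18  s[19:],s[5:]  2  'bb'
  19  s[5:],s[4:]  2  'bb'
  20  s[4:],s[3:]  3  'bbb'

[0, 5, 6, 4, 5, 3, 4, 2, 3, 1, 3, 2, 3, 0, 1, 6, 2, 1, 2, 2, 3]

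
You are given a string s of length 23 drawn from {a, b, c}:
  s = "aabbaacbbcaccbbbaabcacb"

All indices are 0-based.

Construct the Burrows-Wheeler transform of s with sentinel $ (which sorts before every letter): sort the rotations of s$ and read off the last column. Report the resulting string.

b$bbaacaccbbbaccabbbacaa

rank  rotation                  last
    0  $aabbaacbbcaccbbbaabcacb  b
    1  aabbaacbbcaccbbbaabcacb$  $
    2  aabcacb$aabbaacbbcaccbbb  b
    3  aacbbcaccbbbaabcacb$aabb  b
    4  abbaacbbcaccbbbaabcacb$a  a
    5  abcacb$aabbaacbbcaccbbba  a
    6  acb$aabbaacbbcaccbbbaabc  c
    7  acbbcaccbbbaabcacb$aabba  a
    8  accbbbaabcacb$aabbaacbbc  c
    9  b$aabbaacbbcaccbbbaabcac  c
   10  baabcacb$aabbaacbbcaccbb  b
   11  baacbbcaccbbbaabcacb$aab  b
   12  bbaabcacb$aabbaacbbcaccb  b
   13  bbaacbbcaccbbbaabcacb$aa  a
   14  bbbaabcacb$aabbaacbbcacc  c
   15  bbcaccbbbaabcacb$aabbaac  c
   16  bcacb$aabbaacbbcaccbbbaa  a
   17  bcaccbbbaabcacb$aabbaacb  b
   18  cacb$aabbaacbbcaccbbbaab  b
   19  caccbbbaabcacb$aabbaacbb  b
   20  cb$aabbaacbbcaccbbbaabca  a
   21  cbbbaabcacb$aabbaacbbcac  c
   22  cbbcaccbbbaabcacb$aabbaa  a
   23  ccbbbaabcacb$aabbaacbbca  a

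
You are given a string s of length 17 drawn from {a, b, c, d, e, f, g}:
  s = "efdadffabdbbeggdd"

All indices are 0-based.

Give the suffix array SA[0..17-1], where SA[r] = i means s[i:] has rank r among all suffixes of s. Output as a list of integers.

rank | idx | suffix
   0 |   7 | abdbbeggdd
   1 |   3 | adffabdbbeggdd
   2 |  10 | bbeggdd
   3 |   8 | bdbbeggdd
   4 |  11 | beggdd
   5 |  16 | d
   6 |   2 | dadffabdbbeggdd
   7 |   9 | dbbeggdd
   8 |  15 | dd
   9 |   4 | dffabdbbeggdd
  10 |   0 | efdadffabdbbeggdd
  11 |  12 | eggdd
  12 |   6 | fabdbbeggdd
  13 |   1 | fdadffabdbbeggdd
  14 |   5 | ffabdbbeggdd
  15 |  14 | gdd
  16 |  13 | ggdd

[7, 3, 10, 8, 11, 16, 2, 9, 15, 4, 0, 12, 6, 1, 5, 14, 13]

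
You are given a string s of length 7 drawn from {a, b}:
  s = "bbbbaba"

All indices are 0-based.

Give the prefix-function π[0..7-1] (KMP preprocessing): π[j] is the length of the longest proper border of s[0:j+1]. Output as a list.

π[0] = 0
j=1 s[j]='b': π[1]=1 (border 'b')
j=2 s[j]='b': π[2]=2 (border 'bb')
j=3 s[j]='b': π[3]=3 (border 'bbb')
j=4 s[j]='a': k: 3→2→1→0; π[4]=0 (border '')
j=5 s[j]='b': π[5]=1 (border 'b')
j=6 s[j]='a': k: 1→0; π[6]=0 (border '')

[0, 1, 2, 3, 0, 1, 0]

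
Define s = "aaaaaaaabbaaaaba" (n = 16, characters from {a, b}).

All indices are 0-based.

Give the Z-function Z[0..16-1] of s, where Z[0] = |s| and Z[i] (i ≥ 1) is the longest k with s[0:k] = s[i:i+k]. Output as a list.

Z[0]=16
i=1: fresh scan; Z[1]=7 extend→box=[1,8)
i=2: min(r-i=6, Z[1]=7)=6; Z[2]=6
i=3: min(r-i=5, Z[2]=6)=5; Z[3]=5
i=4: min(r-i=4, Z[3]=5)=4; Z[4]=4
i=5: min(r-i=3, Z[4]=4)=3; Z[5]=3
i=6: min(r-i=2, Z[5]=3)=2; Z[6]=2
i=7: min(r-i=1, Z[6]=2)=1; Z[7]=1
i=8: fresh scan; Z[8]=0
i=9: fresh scan; Z[9]=0
i=10: fresh scan; Z[10]=4 extend→box=[10,14)
i=11: min(r-i=3, Z[1]=7)=3; Z[11]=3
i=12: min(r-i=2, Z[2]=6)=2; Z[12]=2
i=13: min(r-i=1, Z[3]=5)=1; Z[13]=1
i=14: fresh scan; Z[14]=0
i=15: fresh scan; Z[15]=1 extend→box=[15,16)

[16, 7, 6, 5, 4, 3, 2, 1, 0, 0, 4, 3, 2, 1, 0, 1]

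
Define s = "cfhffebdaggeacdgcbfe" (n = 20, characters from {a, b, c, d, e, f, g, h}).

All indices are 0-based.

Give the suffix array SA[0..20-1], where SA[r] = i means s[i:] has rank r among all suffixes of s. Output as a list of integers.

rank→(start, suffix):
  0 → (12, 'acdgcbfe')
  1 → (8, 'aggeacdgcbfe')
  2 → (6, 'bdaggeacdgcbfe')
  3 → (17, 'bfe')
  4 → (16, 'cbfe')
  5 → (13, 'cdgcbfe')
  6 → (0, 'cfhffebdaggeacdgcbfe')
  7 → (7, 'daggeacdgcbfe')
  8 → (14, 'dgcbfe')
  9 → (19, 'e')
  10 → (11, 'eacdgcbfe')
  11 → (5, 'ebdaggeacdgcbfe')
  12 → (18, 'fe')
  13 → (4, 'febdaggeacdgcbfe')
  14 → (3, 'ffebdaggeacdgcbfe')
  15 → (1, 'fhffebdaggeacdgcbfe')
  16 → (15, 'gcbfe')
  17 → (10, 'geacdgcbfe')
  18 → (9, 'ggeacdgcbfe')
  19 → (2, 'hffebdaggeacdgcbfe')

[12, 8, 6, 17, 16, 13, 0, 7, 14, 19, 11, 5, 18, 4, 3, 1, 15, 10, 9, 2]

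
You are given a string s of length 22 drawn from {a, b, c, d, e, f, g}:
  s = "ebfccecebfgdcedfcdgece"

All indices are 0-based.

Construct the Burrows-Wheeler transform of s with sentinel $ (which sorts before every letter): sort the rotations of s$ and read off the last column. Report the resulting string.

eeeffeecdgecc$cgccbdbfd

rank  rotation                 last
    0  $ebfccecebfgdcedfcdgece  e
    1  bfccecebfgdcedfcdgece$e  e
    2  bfgdcedfcdgece$ebfccece  e
    3  ccecebfgdcedfcdgece$ebf  f
    4  cdgece$ebfccecebfgdcedf  f
    5  ce$ebfccecebfgdcedfcdge  e
    6  cebfgdcedfcdgece$ebfcce  e
    7  cecebfgdcedfcdgece$ebfc  c
    8  cedfcdgece$ebfccecebfgd  d
    9  dcedfcdgece$ebfccecebfg  g
   10  dfcdgece$ebfccecebfgdce  e
   11  dgece$ebfccecebfgdcedfc  c
   12  e$ebfccecebfgdcedfcdgec  c
   13  ebfccecebfgdcedfcdgece$  $
   14  ebfgdcedfcdgece$ebfccec  c
   15  ece$ebfccecebfgdcedfcdg  g
   16  ecebfgdcedfcdgece$ebfcc  c
   17  edfcdgece$ebfccecebfgdc  c
   18  fccecebfgdcedfcdgece$eb  b
   19  fcdgece$ebfccecebfgdced  d
   20  fgdcedfcdgece$ebfcceceb  b
   21  gdcedfcdgece$ebfccecebf  f
   22  gece$ebfccecebfgdcedfcd  d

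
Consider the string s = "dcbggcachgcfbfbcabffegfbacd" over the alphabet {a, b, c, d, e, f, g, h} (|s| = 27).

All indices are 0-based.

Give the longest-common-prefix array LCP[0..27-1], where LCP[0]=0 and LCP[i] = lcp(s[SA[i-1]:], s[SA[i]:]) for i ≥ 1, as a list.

[0, 1, 2, 0, 1, 1, 2, 1, 0, 2, 1, 1, 1, 1, 0, 1, 0, 0, 2, 2, 1, 1, 0, 2, 1, 1, 0]

rank→(start, suffix):
  0 → (16, 'abffegfbacd')
  1 → (24, 'acd')
  2 → (6, 'achgcfbfbcabffegfbacd')
  3 → (23, 'bacd')
  4 → (14, 'bcabffegfbacd')
  5 → (12, 'bfbcabffegfbacd')
  6 → (17, 'bffegfbacd')
  7 → (2, 'bggcachgcfbfbcabffegfbacd')
  8 → (15, 'cabffegfbacd')
  9 → (5, 'cachgcfbfbcabffegfbacd')
  10 → (1, 'cbggcachgcfbfbcabffegfbacd')
  11 → (25, 'cd')
  12 → (10, 'cfbfbcabffegfbacd')
  13 → (7, 'chgcfbfbcabffegfbacd')
  14 → (26, 'd')
  15 → (0, 'dcbggcachgcfbfbcabffegfbacd')
  16 → (20, 'egfbacd')
  17 → (22, 'fbacd')
  18 → (13, 'fbcabffegfbacd')
  19 → (11, 'fbfbcabffegfbacd')
  20 → (19, 'fegfbacd')
  21 → (18, 'ffegfbacd')
  22 → (4, 'gcachgcfbfbcabffegfbacd')
  23 → (9, 'gcfbfbcabffegfbacd')
  24 → (21, 'gfbacd')
  25 → (3, 'ggcachgcfbfbcabffegfbacd')
  26 → (8, 'hgcfbfbcabffegfbacd')

SA = [16, 24, 6, 23, 14, 12, 17, 2, 15, 5, 1, 25, 10, 7, 26, 0, 20, 22, 13, 11, 19, 18, 4, 9, 21, 3, 8]
rank  pair      lcp
   1  s[16:],s[24:]  1  'a'
   2  s[24:],s[6:]  2  'ac'
   3  s[6:],s[23:]  0  ''
   4  s[23:],s[14:]  1  'b'
   5  s[14:],s[12:]  1  'b'
   6  s[12:],s[17:]  2  'bf'
   7  s[17:],s[2:]  1  'b'
   8  s[2:],s[15:]  0  ''
   9  s[15:],s[5:]  2  'ca'
  10  s[5:],s[1:]  1  'c'
  11  s[1:],s[25:]  1  'c'
  12  s[25:],s[10:]  1  'c'
  13  s[10:],s[7:]  1  'c'
  14  s[7:],s[26:]  0  ''
  15  s[26:],s[0:]  1  'd'
  16  s[0:],s[20:]  0  ''
  17  s[20:],s[22:]  0  ''
  18  s[22:],s[13:]  2  'fb'
  19  s[13:],s[11:]  2  'fb'
  20  s[11:],s[19:]  1  'f'
  21  s[19:],s[18:]  1  'f'
  22  s[18:],s[4:]  0  ''
  23  s[4:],s[9:]  2  'gc'
  24  s[9:],s[21:]  1  'g'
  25  s[21:],s[3:]  1  'g'
  26  s[3:],s[8:]  0  ''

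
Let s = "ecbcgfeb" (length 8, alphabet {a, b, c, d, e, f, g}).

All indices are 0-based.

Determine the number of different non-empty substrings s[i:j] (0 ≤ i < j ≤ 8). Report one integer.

33

rank | idx | suffix
   0 |   7 | b
   1 |   2 | bcgfeb
   2 |   1 | cbcgfeb
   3 |   3 | cgfeb
   4 |   6 | eb
   5 |   0 | ecbcgfeb
   6 |   5 | feb
   7 |   4 | gfeb

SA = [7, 2, 1, 3, 6, 0, 5, 4]
i: (SA[i-1],SA[i]) lcp shared
  1: (7,2) 1 'b'
  2: (2,1) 0 ''
  3: (1,3) 1 'c'
  4: (3,6) 0 ''
  5: (6,0) 1 'e'
  6: (0,5) 0 ''
  7: (5,4) 0 ''

n(n+1)/2 = 8·9/2 = 36
Σ LCP = 0 + 1 + 0 + 1 + 0 + 1 + 0 + 0 = 3
distinct = 36 − 3 = 33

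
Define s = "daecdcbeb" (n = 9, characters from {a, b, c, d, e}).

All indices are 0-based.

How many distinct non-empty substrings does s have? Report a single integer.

rank | idx | suffix
   0 |   1 | aecdcbeb
   1 |   8 | b
   2 |   6 | beb
   3 |   5 | cbeb
   4 |   3 | cdcbeb
   5 |   0 | daecdcbeb
   6 |   4 | dcbeb
   7 |   7 | eb
   8 |   2 | ecdcbeb

SA = [1, 8, 6, 5, 3, 0, 4, 7, 2]
i: (SA[i-1],SA[i]) lcp shared
  1: (1,8) 0 ''
  2: (8,6) 1 'b'
  3: (6,5) 0 ''
  4: (5,3) 1 'c'
  5: (3,0) 0 ''
  6: (0,4) 1 'd'
  7: (4,7) 0 ''
  8: (7,2) 1 'e'

n(n+1)/2 = 9·10/2 = 45
Σ LCP = 0 + 0 + 1 + 0 + 1 + 0 + 1 + 0 + 1 = 4
distinct = 45 − 4 = 41

41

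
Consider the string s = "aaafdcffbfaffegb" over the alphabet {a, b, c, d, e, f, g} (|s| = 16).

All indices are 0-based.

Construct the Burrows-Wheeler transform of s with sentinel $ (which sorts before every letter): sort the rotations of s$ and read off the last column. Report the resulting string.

rank  rotation           last
    0  $aaafdcffbfaffegb  b
    1  aaafdcffbfaffegb$  $
    2  aafdcffbfaffegb$a  a
    3  afdcffbfaffegb$aa  a
    4  affegb$aaafdcffbf  f
    5  b$aaafdcffbfaffeg  g
    6  bfaffegb$aaafdcff  f
    7  cffbfaffegb$aaafd  d
    8  dcffbfaffegb$aaaf  f
    9  egb$aaafdcffbfaff  f
   10  faffegb$aaafdcffb  b
   11  fbfaffegb$aaafdcf  f
   12  fdcffbfaffegb$aaa  a
   13  fegb$aaafdcffbfaf  f
   14  ffbfaffegb$aaafdc  c
   15  ffegb$aaafdcffbfa  a
   16  gb$aaafdcffbfaffe  e

b$aafgfdffbfafcae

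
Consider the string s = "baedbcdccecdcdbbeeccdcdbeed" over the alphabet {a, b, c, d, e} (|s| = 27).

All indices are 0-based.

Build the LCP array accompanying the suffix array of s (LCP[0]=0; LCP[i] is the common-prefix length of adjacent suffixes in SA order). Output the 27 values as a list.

[0, 0, 1, 1, 1, 3, 0, 2, 1, 3, 2, 3, 5, 1, 0, 1, 2, 2, 1, 2, 4, 0, 2, 1, 2, 1, 2]

sorted suffixes:
  #0 SA[0]=1  'aedbcdccecdcdbbeeccdcdbeed'
  #1 SA[1]=0  'baedbcdccecdcdbbeeccdcdbeed'
  #2 SA[2]=14  'bbeeccdcdbeed'
  #3 SA[3]=4  'bcdccecdcdbbeeccdcdbeed'
  #4 SA[4]=15  'beeccdcdbeed'
  #5 SA[5]=23  'beed'
  #6 SA[6]=18  'ccdcdbeed'
  #7 SA[7]=7  'ccecdcdbbeeccdcdbeed'
  #8 SA[8]=12  'cdbbeeccdcdbeed'
  #9 SA[9]=21  'cdbeed'
  #10 SA[10]=5  'cdccecdcdbbeeccdcdbeed'
  #11 SA[11]=10  'cdcdbbeeccdcdbeed'
  #12 SA[12]=19  'cdcdbeed'
  #13 SA[13]=8  'cecdcdbbeeccdcdbeed'
  #14 SA[14]=26  'd'
  #15 SA[15]=13  'dbbeeccdcdbeed'
  #16 SA[16]=3  'dbcdccecdcdbbeeccdcdbeed'
  #17 SA[17]=22  'dbeed'
  #18 SA[18]=6  'dccecdcdbbeeccdcdbeed'
  #19 SA[19]=11  'dcdbbeeccdcdbeed'
  #20 SA[20]=20  'dcdbeed'
  #21 SA[21]=17  'eccdcdbeed'
  #22 SA[22]=9  'ecdcdbbeeccdcdbeed'
  #23 SA[23]=25  'ed'
  #24 SA[24]=2  'edbcdccecdcdbbeeccdcdbeed'
  #25 SA[25]=16  'eeccdcdbeed'
  #26 SA[26]=24  'eed'

SA = [1, 0, 14, 4, 15, 23, 18, 7, 12, 21, 5, 10, 19, 8, 26, 13, 3, 22, 6, 11, 20, 17, 9, 25, 2, 16, 24]
[i] adj suffixes → lcp
  [1] 1/0 → 0 ('')
  [2] 0/14 → 1 ('b')
  [3] 14/4 → 1 ('b')
  [4] 4/15 → 1 ('b')
  [5] 15/23 → 3 ('bee')
  [6] 23/18 → 0 ('')
  [7] 18/7 → 2 ('cc')
  [8] 7/12 → 1 ('c')
  [9] 12/21 → 3 ('cdb')
  [10] 21/5 → 2 ('cd')
  [11] 5/10 → 3 ('cdc')
  [12] 10/19 → 5 ('cdcdb')
  [13] 19/8 → 1 ('c')
  [14] 8/26 → 0 ('')
  [15] 26/13 → 1 ('d')
  [16] 13/3 → 2 ('db')
  [17] 3/22 → 2 ('db')
  [18] 22/6 → 1 ('d')
  [19] 6/11 → 2 ('dc')
  [20] 11/20 → 4 ('dcdb')
  [21] 20/17 → 0 ('')
  [22] 17/9 → 2 ('ec')
  [23] 9/25 → 1 ('e')
  [24] 25/2 → 2 ('ed')
  [25] 2/16 → 1 ('e')
  [26] 16/24 → 2 ('ee')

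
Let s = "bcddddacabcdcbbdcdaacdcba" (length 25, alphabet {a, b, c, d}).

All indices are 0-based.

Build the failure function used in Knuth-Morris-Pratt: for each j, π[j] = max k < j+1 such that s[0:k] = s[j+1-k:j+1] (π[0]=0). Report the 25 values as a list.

π[0] = 0
j=1 s[j]='c': π[1]=0 (border '')
j=2 s[j]='d': π[2]=0 (border '')
j=3 s[j]='d': π[3]=0 (border '')
j=4 s[j]='d': π[4]=0 (border '')
j=5 s[j]='d': π[5]=0 (border '')
j=6 s[j]='a': π[6]=0 (border '')
j=7 s[j]='c': π[7]=0 (border '')
j=8 s[j]='a': π[8]=0 (border '')
j=9 s[j]='b': π[9]=1 (border 'b')
j=10 s[j]='c': π[10]=2 (border 'bc')
j=11 s[j]='d': π[11]=3 (border 'bcd')
j=12 s[j]='c': k: 3→0; π[12]=0 (border '')
j=13 s[j]='b': π[13]=1 (border 'b')
j=14 s[j]='b': k: 1→0; π[14]=1 (border 'b')
j=15 s[j]='d': k: 1→0; π[15]=0 (border '')
j=16 s[j]='c': π[16]=0 (border '')
j=17 s[j]='d': π[17]=0 (border '')
j=18 s[j]='a': π[18]=0 (border '')
j=19 s[j]='a': π[19]=0 (border '')
j=20 s[j]='c': π[20]=0 (border '')
j=21 s[j]='d': π[21]=0 (border '')
j=22 s[j]='c': π[22]=0 (border '')
j=23 s[j]='b': π[23]=1 (border 'b')
j=24 s[j]='a': k: 1→0; π[24]=0 (border '')

[0, 0, 0, 0, 0, 0, 0, 0, 0, 1, 2, 3, 0, 1, 1, 0, 0, 0, 0, 0, 0, 0, 0, 1, 0]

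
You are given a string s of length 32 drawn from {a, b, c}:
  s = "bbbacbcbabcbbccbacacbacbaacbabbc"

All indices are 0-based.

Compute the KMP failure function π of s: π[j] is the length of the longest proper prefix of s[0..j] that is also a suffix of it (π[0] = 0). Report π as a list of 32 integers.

[0, 1, 2, 0, 0, 1, 0, 1, 0, 1, 0, 1, 2, 0, 0, 1, 0, 0, 0, 0, 1, 0, 0, 1, 0, 0, 0, 1, 0, 1, 2, 0]

π[0] = 0
j=1 s[j]='b': π[1]=1 (border 'b')
j=2 s[j]='b': π[2]=2 (border 'bb')
j=3 s[j]='a': k: 2→1→0; π[3]=0 (border '')
j=4 s[j]='c': π[4]=0 (border '')
j=5 s[j]='b': π[5]=1 (border 'b')
j=6 s[j]='c': k: 1→0; π[6]=0 (border '')
j=7 s[j]='b': π[7]=1 (border 'b')
j=8 s[j]='a': k: 1→0; π[8]=0 (border '')
j=9 s[j]='b': π[9]=1 (border 'b')
j=10 s[j]='c': k: 1→0; π[10]=0 (border '')
j=11 s[j]='b': π[11]=1 (border 'b')
j=12 s[j]='b': π[12]=2 (border 'bb')
j=13 s[j]='c': k: 2→1→0; π[13]=0 (border '')
j=14 s[j]='c': π[14]=0 (border '')
j=15 s[j]='b': π[15]=1 (border 'b')
j=16 s[j]='a': k: 1→0; π[16]=0 (border '')
j=17 s[j]='c': π[17]=0 (border '')
j=18 s[j]='a': π[18]=0 (border '')
j=19 s[j]='c': π[19]=0 (border '')
j=20 s[j]='b': π[20]=1 (border 'b')
j=21 s[j]='a': k: 1→0; π[21]=0 (border '')
j=22 s[j]='c': π[22]=0 (border '')
j=23 s[j]='b': π[23]=1 (border 'b')
j=24 s[j]='a': k: 1→0; π[24]=0 (border '')
j=25 s[j]='a': π[25]=0 (border '')
j=26 s[j]='c': π[26]=0 (border '')
j=27 s[j]='b': π[27]=1 (border 'b')
j=28 s[j]='a': k: 1→0; π[28]=0 (border '')
j=29 s[j]='b': π[29]=1 (border 'b')
j=30 s[j]='b': π[30]=2 (border 'bb')
j=31 s[j]='c': k: 2→1→0; π[31]=0 (border '')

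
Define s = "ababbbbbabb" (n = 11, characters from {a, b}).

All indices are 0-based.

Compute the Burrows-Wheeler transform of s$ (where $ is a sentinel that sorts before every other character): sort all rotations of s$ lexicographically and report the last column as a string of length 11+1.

b$bbbbaabbba

rank  rotation      last
    0  $ababbbbbabb  b
    1  ababbbbbabb$  $
    2  abb$ababbbbb  b
    3  abbbbbabb$ab  b
    4  b$ababbbbbab  b
    5  babb$ababbbb  b
    6  babbbbbabb$a  a
    7  bb$ababbbbba  a
    8  bbabb$ababbb  b
    9  bbbabb$ababb  b
   10  bbbbabb$abab  b
   11  bbbbbabb$aba  a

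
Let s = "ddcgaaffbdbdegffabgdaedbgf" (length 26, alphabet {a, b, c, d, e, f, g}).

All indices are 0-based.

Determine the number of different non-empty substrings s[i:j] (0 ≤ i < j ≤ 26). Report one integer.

327

rank→(start, suffix):
  0 → (4, 'aaffbdbdegffabgdaedbgf')
  1 → (16, 'abgdaedbgf')
  2 → (20, 'aedbgf')
  3 → (5, 'affbdbdegffabgdaedbgf')
  4 → (8, 'bdbdegffabgdaedbgf')
  5 → (10, 'bdegffabgdaedbgf')
  6 → (17, 'bgdaedbgf')
  7 → (23, 'bgf')
  8 → (2, 'cgaaffbdbdegffabgdaedbgf')
  9 → (19, 'daedbgf')
  10 → (9, 'dbdegffabgdaedbgf')
  11 → (22, 'dbgf')
  12 → (1, 'dcgaaffbdbdegffabgdaedbgf')
  13 → (0, 'ddcgaaffbdbdegffabgdaedbgf')
  14 → (11, 'degffabgdaedbgf')
  15 → (21, 'edbgf')
  16 → (12, 'egffabgdaedbgf')
  17 → (25, 'f')
  18 → (15, 'fabgdaedbgf')
  19 → (7, 'fbdbdegffabgdaedbgf')
  20 → (14, 'ffabgdaedbgf')
  21 → (6, 'ffbdbdegffabgdaedbgf')
  22 → (3, 'gaaffbdbdegffabgdaedbgf')
  23 → (18, 'gdaedbgf')
  24 → (24, 'gf')
  25 → (13, 'gffabgdaedbgf')

SA = [4, 16, 20, 5, 8, 10, 17, 23, 2, 19, 9, 22, 1, 0, 11, 21, 12, 25, 15, 7, 14, 6, 3, 18, 24, 13]
[i] adj suffixes → lcp
  [1] 4/16 → 1 ('a')
  [2] 16/20 → 1 ('a')
  [3] 20/5 → 1 ('a')
  [4] 5/8 → 0 ('')
  [5] 8/10 → 2 ('bd')
  [6] 10/17 → 1 ('b')
  [7] 17/23 → 2 ('bg')
  [8] 23/2 → 0 ('')
  [9] 2/19 → 0 ('')
  [10] 19/9 → 1 ('d')
  [11] 9/22 → 2 ('db')
  [12] 22/1 → 1 ('d')
  [13] 1/0 → 1 ('d')
  [14] 0/11 → 1 ('d')
  [15] 11/21 → 0 ('')
  [16] 21/12 → 1 ('e')
  [17] 12/25 → 0 ('')
  [18] 25/15 → 1 ('f')
  [19] 15/7 → 1 ('f')
  [20] 7/14 → 1 ('f')
  [21] 14/6 → 2 ('ff')
  [22] 6/3 → 0 ('')
  [23] 3/18 → 1 ('g')
  [24] 18/24 → 1 ('g')
  [25] 24/13 → 2 ('gf')

n(n+1)/2 = 26·27/2 = 351
Σ LCP = 0 + 1 + 1 + 1 + 0 + 2 + 1 + 2 + 0 + 0 + 1 + 2 + 1 + 1 + 1 + 0 + 1 + 0 + 1 + 1 + 1 + 2 + 0 + 1 + 1 + 2 = 24
distinct = 351 − 24 = 327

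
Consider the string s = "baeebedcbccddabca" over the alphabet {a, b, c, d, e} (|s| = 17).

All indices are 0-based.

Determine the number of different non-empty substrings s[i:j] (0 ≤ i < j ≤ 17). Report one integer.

140

sorted suffixes:
  #0 SA[0]=16  'a'
  #1 SA[1]=13  'abca'
  #2 SA[2]=1  'aeebedcbccddabca'
  #3 SA[3]=0  'baeebedcbccddabca'
  #4 SA[4]=14  'bca'
  #5 SA[5]=8  'bccddabca'
  #6 SA[6]=4  'bedcbccddabca'
  #7 SA[7]=15  'ca'
  #8 SA[8]=7  'cbccddabca'
  #9 SA[9]=9  'ccddabca'
  #10 SA[10]=10  'cddabca'
  #11 SA[11]=12  'dabca'
  #12 SA[12]=6  'dcbccddabca'
  #13 SA[13]=11  'ddabca'
  #14 SA[14]=3  'ebedcbccddabca'
  #15 SA[15]=5  'edcbccddabca'
  #16 SA[16]=2  'eebedcbccddabca'

SA = [16, 13, 1, 0, 14, 8, 4, 15, 7, 9, 10, 12, 6, 11, 3, 5, 2]
[i] adj suffixes → lcp
  [1] 16/13 → 1 ('a')
  [2] 13/1 → 1 ('a')
  [3] 1/0 → 0 ('')
  [4] 0/14 → 1 ('b')
  [5] 14/8 → 2 ('bc')
  [6] 8/4 → 1 ('b')
  [7] 4/15 → 0 ('')
  [8] 15/7 → 1 ('c')
  [9] 7/9 → 1 ('c')
  [10] 9/10 → 1 ('c')
  [11] 10/12 → 0 ('')
  [12] 12/6 → 1 ('d')
  [13] 6/11 → 1 ('d')
  [14] 11/3 → 0 ('')
  [15] 3/5 → 1 ('e')
  [16] 5/2 → 1 ('e')

n(n+1)/2 = 17·18/2 = 153
Σ LCP = 0 + 1 + 1 + 0 + 1 + 2 + 1 + 0 + 1 + 1 + 1 + 0 + 1 + 1 + 0 + 1 + 1 = 13
distinct = 153 − 13 = 140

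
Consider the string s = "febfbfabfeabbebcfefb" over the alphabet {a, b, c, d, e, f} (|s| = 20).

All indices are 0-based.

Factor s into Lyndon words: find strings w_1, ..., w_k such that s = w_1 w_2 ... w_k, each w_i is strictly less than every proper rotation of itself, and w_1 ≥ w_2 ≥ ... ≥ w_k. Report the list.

["f", "e", "bf", "bf", "abfe", "abbebcfefb"]

emit factor 1: 'f' (i=0, period=1)
emit factor 2: 'e' (i=1, period=1)
emit factor 3: 'bf' (i=2, period=2)
emit factor 4: 'bf' (i=4, period=2)
emit factor 5: 'abfe' (i=6, period=4)
emit factor 6: 'abbebcfefb' (i=10, period=10)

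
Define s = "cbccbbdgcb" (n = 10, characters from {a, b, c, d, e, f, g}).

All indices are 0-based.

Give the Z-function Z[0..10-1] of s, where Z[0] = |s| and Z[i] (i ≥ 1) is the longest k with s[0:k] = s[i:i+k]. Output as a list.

Z[0]=10
i=1: outside box; Z[1]=0
i=2: outside box; Z[2]=1 scan→box=[2,3)
i=3: outside box; Z[3]=2 scan→box=[3,5)
i=4: min(r-i=1, Z[1]=0)=0; Z[4]=0
i=5: outside box; Z[5]=0
i=6: outside box; Z[6]=0
i=7: outside box; Z[7]=0
i=8: outside box; Z[8]=2 scan→box=[8,10)
i=9: min(r-i=1, Z[1]=0)=0; Z[9]=0

[10, 0, 1, 2, 0, 0, 0, 0, 2, 0]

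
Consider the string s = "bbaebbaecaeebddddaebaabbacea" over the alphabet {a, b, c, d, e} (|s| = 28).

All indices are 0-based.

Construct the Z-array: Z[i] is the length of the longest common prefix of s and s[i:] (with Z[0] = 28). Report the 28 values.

[28, 1, 0, 0, 4, 1, 0, 0, 0, 0, 0, 0, 1, 0, 0, 0, 0, 0, 0, 1, 0, 0, 3, 1, 0, 0, 0, 0]

Z[0]=28
i=1: i≥r, start 0; Z[1]=1 scan→box=[1,2)
i=2: i≥r, start 0; Z[2]=0
i=3: i≥r, start 0; Z[3]=0
i=4: i≥r, start 0; Z[4]=4 scan→box=[4,8)
i=5: min(r-i=3, Z[1]=1)=1; Z[5]=1
i=6: min(r-i=2, Z[2]=0)=0; Z[6]=0
i=7: min(r-i=1, Z[3]=0)=0; Z[7]=0
i=8: i≥r, start 0; Z[8]=0
i=9: i≥r, start 0; Z[9]=0
i=10: i≥r, start 0; Z[10]=0
i=11: i≥r, start 0; Z[11]=0
i=12: i≥r, start 0; Z[12]=1 scan→box=[12,13)
i=13: i≥r, start 0; Z[13]=0
i=14: i≥r, start 0; Z[14]=0
i=15: i≥r, start 0; Z[15]=0
i=16: i≥r, start 0; Z[16]=0
i=17: i≥r, start 0; Z[17]=0
i=18: i≥r, start 0; Z[18]=0
i=19: i≥r, start 0; Z[19]=1 scan→box=[19,20)
i=20: i≥r, start 0; Z[20]=0
i=21: i≥r, start 0; Z[21]=0
i=22: i≥r, start 0; Z[22]=3 scan→box=[22,25)
i=23: min(r-i=2, Z[1]=1)=1; Z[23]=1
i=24: min(r-i=1, Z[2]=0)=0; Z[24]=0
i=25: i≥r, start 0; Z[25]=0
i=26: i≥r, start 0; Z[26]=0
i=27: i≥r, start 0; Z[27]=0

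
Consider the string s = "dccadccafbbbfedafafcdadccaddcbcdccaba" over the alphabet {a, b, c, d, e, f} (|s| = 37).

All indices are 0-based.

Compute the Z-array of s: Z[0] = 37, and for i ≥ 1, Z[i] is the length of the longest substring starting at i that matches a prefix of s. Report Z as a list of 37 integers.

[37, 0, 0, 0, 4, 0, 0, 0, 0, 0, 0, 0, 0, 0, 1, 0, 0, 0, 0, 0, 1, 0, 5, 0, 0, 0, 1, 2, 0, 0, 0, 4, 0, 0, 0, 0, 0]

Z[0]=37
i=1: outside box; Z[1]=0
i=2: outside box; Z[2]=0
i=3: outside box; Z[3]=0
i=4: outside box; Z[4]=4 scan→box=[4,8)
i=5: min(r-i=3, Z[1]=0)=0; Z[5]=0
i=6: min(r-i=2, Z[2]=0)=0; Z[6]=0
i=7: min(r-i=1, Z[3]=0)=0; Z[7]=0
i=8: outside box; Z[8]=0
i=9: outside box; Z[9]=0
i=10: outside box; Z[10]=0
i=11: outside box; Z[11]=0
i=12: outside box; Z[12]=0
i=13: outside box; Z[13]=0
i=14: outside box; Z[14]=1 scan→box=[14,15)
i=15: outside box; Z[15]=0
i=16: outside box; Z[16]=0
i=17: outside box; Z[17]=0
i=18: outside box; Z[18]=0
i=19: outside box; Z[19]=0
i=20: outside box; Z[20]=1 scan→box=[20,21)
i=21: outside box; Z[21]=0
i=22: outside box; Z[22]=5 scan→box=[22,27)
i=23: min(r-i=4, Z[1]=0)=0; Z[23]=0
i=24: min(r-i=3, Z[2]=0)=0; Z[24]=0
i=25: min(r-i=2, Z[3]=0)=0; Z[25]=0
i=26: min(r-i=1, Z[4]=4)=1; Z[26]=1
i=27: outside box; Z[27]=2 scan→box=[27,29)
i=28: min(r-i=1, Z[1]=0)=0; Z[28]=0
i=29: outside box; Z[29]=0
i=30: outside box; Z[30]=0
i=31: outside box; Z[31]=4 scan→box=[31,35)
i=32: min(r-i=3, Z[1]=0)=0; Z[32]=0
i=33: min(r-i=2, Z[2]=0)=0; Z[33]=0
i=34: min(r-i=1, Z[3]=0)=0; Z[34]=0
i=35: outside box; Z[35]=0
i=36: outside box; Z[36]=0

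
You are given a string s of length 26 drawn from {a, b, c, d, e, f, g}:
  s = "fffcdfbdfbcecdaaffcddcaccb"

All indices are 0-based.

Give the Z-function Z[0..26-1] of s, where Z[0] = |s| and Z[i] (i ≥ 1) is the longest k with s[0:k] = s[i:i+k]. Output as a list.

Z[0]=26
i=1: outside box; Z[1]=2 scan→box=[1,3)
i=2: min(r-i=1, Z[1]=2)=1; Z[2]=1
i=3: outside box; Z[3]=0
i=4: outside box; Z[4]=0
i=5: outside box; Z[5]=1 scan→box=[5,6)
i=6: outside box; Z[6]=0
i=7: outside box; Z[7]=0
i=8: outside box; Z[8]=1 scan→box=[8,9)
i=9: outside box; Z[9]=0
i=10: outside box; Z[10]=0
i=11: outside box; Z[11]=0
i=12: outside box; Z[12]=0
i=13: outside box; Z[13]=0
i=14: outside box; Z[14]=0
i=15: outside box; Z[15]=0
i=16: outside box; Z[16]=2 scan→box=[16,18)
i=17: min(r-i=1, Z[1]=2)=1; Z[17]=1
i=18: outside box; Z[18]=0
i=19: outside box; Z[19]=0
i=20: outside box; Z[20]=0
i=21: outside box; Z[21]=0
i=22: outside box; Z[22]=0
i=23: outside box; Z[23]=0
i=24: outside box; Z[24]=0
i=25: outside box; Z[25]=0

[26, 2, 1, 0, 0, 1, 0, 0, 1, 0, 0, 0, 0, 0, 0, 0, 2, 1, 0, 0, 0, 0, 0, 0, 0, 0]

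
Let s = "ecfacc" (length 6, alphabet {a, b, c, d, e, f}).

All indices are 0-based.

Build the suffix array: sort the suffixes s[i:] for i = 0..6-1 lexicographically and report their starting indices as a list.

[3, 5, 4, 1, 0, 2]

sorted suffixes:
  #0 SA[0]=3  'acc'
  #1 SA[1]=5  'c'
  #2 SA[2]=4  'cc'
  #3 SA[3]=1  'cfacc'
  #4 SA[4]=0  'ecfacc'
  #5 SA[5]=2  'facc'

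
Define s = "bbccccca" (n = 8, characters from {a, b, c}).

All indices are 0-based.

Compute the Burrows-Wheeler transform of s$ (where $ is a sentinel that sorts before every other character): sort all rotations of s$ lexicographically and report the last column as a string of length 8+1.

rank  rotation   last
    0  $bbccccca  a
    1  a$bbccccc  c
    2  bbccccca$  $
    3  bccccca$b  b
    4  ca$bbcccc  c
    5  cca$bbccc  c
    6  ccca$bbcc  c
    7  cccca$bbc  c
    8  ccccca$bb  b

ac$bccccb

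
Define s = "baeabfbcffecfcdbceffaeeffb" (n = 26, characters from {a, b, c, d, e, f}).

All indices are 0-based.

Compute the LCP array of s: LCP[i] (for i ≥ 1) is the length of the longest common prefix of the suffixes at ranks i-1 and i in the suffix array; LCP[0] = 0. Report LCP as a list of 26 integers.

rank | idx | suffix
   0 |   3 | abfbcffecfcdbceffaeeffb
   1 |   1 | aeabfbcffecfcdbceffaeeffb
   2 |  20 | aeeffb
   3 |  25 | b
   4 |   0 | baeabfbcffecfcdbceffaeeffb
   5 |  15 | bceffaeeffb
   6 |   6 | bcffecfcdbceffaeeffb
   7 |   4 | bfbcffecfcdbceffaeeffb
   8 |  13 | cdbceffaeeffb
   9 |  16 | ceffaeeffb
  10 |  11 | cfcdbceffaeeffb
  11 |   7 | cffecfcdbceffaeeffb
  12 |  14 | dbceffaeeffb
  13 |   2 | eabfbcffecfcdbceffaeeffb
  14 |  10 | ecfcdbceffaeeffb
  15 |  21 | eeffb
  16 |  17 | effaeeffb
  17 |  22 | effb
  18 |  19 | faeeffb
  19 |  24 | fb
  20 |   5 | fbcffecfcdbceffaeeffb
  21 |  12 | fcdbceffaeeffb
  22 |   9 | fecfcdbceffaeeffb
  23 |  18 | ffaeeffb
  24 |  23 | ffb
  25 |   8 | ffecfcdbceffaeeffb

SA = [3, 1, 20, 25, 0, 15, 6, 4, 13, 16, 11, 7, 14, 2, 10, 21, 17, 22, 19, 24, 5, 12, 9, 18, 23, 8]
i: (SA[i-1],SA[i]) lcp shared
  1: (3,1) 1 'a'
  2: (1,20) 2 'ae'
  3: (20,25) 0 ''
  4: (25,0) 1 'b'
  5: (0,15) 1 'b'
  6: (15,6) 2 'bc'
  7: (6,4) 1 'b'
  8: (4,13) 0 ''
  9: (13,16) 1 'c'
  10: (16,11) 1 'c'
  11: (11,7) 2 'cf'
  12: (7,14) 0 ''
  13: (14,2) 0 ''
  14: (2,10) 1 'e'
  15: (10,21) 1 'e'
  16: (21,17) 1 'e'
  17: (17,22) 3 'eff'
  18: (22,19) 0 ''
  19: (19,24) 1 'f'
  20: (24,5) 2 'fb'
  21: (5,12) 1 'f'
  22: (12,9) 1 'f'
  23: (9,18) 1 'f'
  24: (18,23) 2 'ff'
  25: (23,8) 2 'ff'

[0, 1, 2, 0, 1, 1, 2, 1, 0, 1, 1, 2, 0, 0, 1, 1, 1, 3, 0, 1, 2, 1, 1, 1, 2, 2]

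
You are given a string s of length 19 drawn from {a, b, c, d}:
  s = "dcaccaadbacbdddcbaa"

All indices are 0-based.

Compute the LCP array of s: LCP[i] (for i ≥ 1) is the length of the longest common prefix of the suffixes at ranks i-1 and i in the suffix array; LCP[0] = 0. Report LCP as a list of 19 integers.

[0, 1, 2, 1, 2, 1, 0, 2, 1, 0, 2, 1, 2, 1, 0, 1, 2, 1, 2]

sorted suffixes:
  #0 SA[0]=18  'a'
  #1 SA[1]=17  'aa'
  #2 SA[2]=5  'aadbacbdddcbaa'
  #3 SA[3]=9  'acbdddcbaa'
  #4 SA[4]=2  'accaadbacbdddcbaa'
  #5 SA[5]=6  'adbacbdddcbaa'
  #6 SA[6]=16  'baa'
  #7 SA[7]=8  'bacbdddcbaa'
  #8 SA[8]=11  'bdddcbaa'
  #9 SA[9]=4  'caadbacbdddcbaa'
  #10 SA[10]=1  'caccaadbacbdddcbaa'
  #11 SA[11]=15  'cbaa'
  #12 SA[12]=10  'cbdddcbaa'
  #13 SA[13]=3  'ccaadbacbdddcbaa'
  #14 SA[14]=7  'dbacbdddcbaa'
  #15 SA[15]=0  'dcaccaadbacbdddcbaa'
  #16 SA[16]=14  'dcbaa'
  #17 SA[17]=13  'ddcbaa'
  #18 SA[18]=12  'dddcbaa'

SA = [18, 17, 5, 9, 2, 6, 16, 8, 11, 4, 1, 15, 10, 3, 7, 0, 14, 13, 12]
i: (SA[i-1],SA[i]) lcp shared
  1: (18,17) 1 'a'
  2: (17,5) 2 'aa'
  3: (5,9) 1 'a'
  4: (9,2) 2 'ac'
  5: (2,6) 1 'a'
  6: (6,16) 0 ''
  7: (16,8) 2 'ba'
  8: (8,11) 1 'b'
  9: (11,4) 0 ''
  10: (4,1) 2 'ca'
  11: (1,15) 1 'c'
  12: (15,10) 2 'cb'
  13: (10,3) 1 'c'
  14: (3,7) 0 ''
  15: (7,0) 1 'd'
  16: (0,14) 2 'dc'
  17: (14,13) 1 'd'
  18: (13,12) 2 'dd'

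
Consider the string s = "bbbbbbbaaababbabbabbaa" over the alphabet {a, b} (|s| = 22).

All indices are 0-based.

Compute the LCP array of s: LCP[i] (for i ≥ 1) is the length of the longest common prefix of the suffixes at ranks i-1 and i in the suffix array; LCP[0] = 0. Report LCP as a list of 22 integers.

[0, 1, 2, 2, 1, 2, 4, 7, 0, 3, 2, 5, 8, 1, 4, 3, 6, 2, 3, 4, 5, 6]

rank | idx | suffix
   0 |  21 | a
   1 |  20 | aa
   2 |   7 | aaababbabbabbaa
   3 |   8 | aababbabbabbaa
   4 |   9 | ababbabbabbaa
   5 |  17 | abbaa
   6 |  14 | abbabbaa
   7 |  11 | abbabbabbaa
   8 |  19 | baa
   9 |   6 | baaababbabbabbaa
  10 |  16 | babbaa
  11 |  13 | babbabbaa
  12 |  10 | babbabbabbaa
  13 |  18 | bbaa
  14 |   5 | bbaaababbabbabbaa
  15 |  15 | bbabbaa
  16 |  12 | bbabbabbaa
  17 |   4 | bbbaaababbabbabbaa
  18 |   3 | bbbbaaababbabbabbaa
  19 |   2 | bbbbbaaababbabbabbaa
  20 |   1 | bbbbbbaaababbabbabbaa
  21 |   0 | bbbbbbbaaababbabbabbaa

SA = [21, 20, 7, 8, 9, 17, 14, 11, 19, 6, 16, 13, 10, 18, 5, 15, 12, 4, 3, 2, 1, 0]
i: (SA[i-1],SA[i]) lcp shared
  1: (21,20) 1 'a'
  2: (20,7) 2 'aa'
  3: (7,8) 2 'aa'
  4: (8,9) 1 'a'
  5: (9,17) 2 'ab'
  6: (17,14) 4 'abba'
  7: (14,11) 7 'abbabba'
  8: (11,19) 0 ''
  9: (19,6) 3 'baa'
  10: (6,16) 2 'ba'
  11: (16,13) 5 'babba'
  12: (13,10) 8 'babbabba'
  13: (10,18) 1 'b'
  14: (18,5) 4 'bbaa'
  15: (5,15) 3 'bba'
  16: (15,12) 6 'bbabba'
  17: (12,4) 2 'bb'
  18: (4,3) 3 'bbb'
  19: (3,2) 4 'bbbb'
  20: (2,1) 5 'bbbbb'
  21: (1,0) 6 'bbbbbb'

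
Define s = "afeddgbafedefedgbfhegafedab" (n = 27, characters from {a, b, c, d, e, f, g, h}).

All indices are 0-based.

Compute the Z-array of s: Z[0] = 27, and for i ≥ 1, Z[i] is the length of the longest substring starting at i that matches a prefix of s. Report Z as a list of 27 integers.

Z[0]=27
i=1: fresh scan; Z[1]=0
i=2: fresh scan; Z[2]=0
i=3: fresh scan; Z[3]=0
i=4: fresh scan; Z[4]=0
i=5: fresh scan; Z[5]=0
i=6: fresh scan; Z[6]=0
i=7: fresh scan; Z[7]=4 grow→box=[7,11)
i=8: min(r-i=3, Z[1]=0)=0; Z[8]=0
i=9: min(r-i=2, Z[2]=0)=0; Z[9]=0
i=10: min(r-i=1, Z[3]=0)=0; Z[10]=0
i=11: fresh scan; Z[11]=0
i=12: fresh scan; Z[12]=0
i=13: fresh scan; Z[13]=0
i=14: fresh scan; Z[14]=0
i=15: fresh scan; Z[15]=0
i=16: fresh scan; Z[16]=0
i=17: fresh scan; Z[17]=0
i=18: fresh scan; Z[18]=0
i=19: fresh scan; Z[19]=0
i=20: fresh scan; Z[20]=0
i=21: fresh scan; Z[21]=4 grow→box=[21,25)
i=22: min(r-i=3, Z[1]=0)=0; Z[22]=0
i=23: min(r-i=2, Z[2]=0)=0; Z[23]=0
i=24: min(r-i=1, Z[3]=0)=0; Z[24]=0
i=25: fresh scan; Z[25]=1 grow→box=[25,26)
i=26: fresh scan; Z[26]=0

[27, 0, 0, 0, 0, 0, 0, 4, 0, 0, 0, 0, 0, 0, 0, 0, 0, 0, 0, 0, 0, 4, 0, 0, 0, 1, 0]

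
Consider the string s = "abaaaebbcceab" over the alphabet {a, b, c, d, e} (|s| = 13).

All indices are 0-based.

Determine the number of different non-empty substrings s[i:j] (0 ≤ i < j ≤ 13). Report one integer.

rank→(start, suffix):
  0 → (2, 'aaaebbcceab')
  1 → (3, 'aaebbcceab')
  2 → (11, 'ab')
  3 → (0, 'abaaaebbcceab')
  4 → (4, 'aebbcceab')
  5 → (12, 'b')
  6 → (1, 'baaaebbcceab')
  7 → (6, 'bbcceab')
  8 → (7, 'bcceab')
  9 → (8, 'cceab')
  10 → (9, 'ceab')
  11 → (10, 'eab')
  12 → (5, 'ebbcceab')

SA = [2, 3, 11, 0, 4, 12, 1, 6, 7, 8, 9, 10, 5]
[i] adj suffixes → lcp
  [1] 2/3 → 2 ('aa')
  [2] 3/11 → 1 ('a')
  [3] 11/0 → 2 ('ab')
  [4] 0/4 → 1 ('a')
  [5] 4/12 → 0 ('')
  [6] 12/1 → 1 ('b')
  [7] 1/6 → 1 ('b')
  [8] 6/7 → 1 ('b')
  [9] 7/8 → 0 ('')
  [10] 8/9 → 1 ('c')
  [11] 9/10 → 0 ('')
  [12] 10/5 → 1 ('e')

n(n+1)/2 = 13·14/2 = 91
Σ LCP = 0 + 2 + 1 + 2 + 1 + 0 + 1 + 1 + 1 + 0 + 1 + 0 + 1 = 11
distinct = 91 − 11 = 80

80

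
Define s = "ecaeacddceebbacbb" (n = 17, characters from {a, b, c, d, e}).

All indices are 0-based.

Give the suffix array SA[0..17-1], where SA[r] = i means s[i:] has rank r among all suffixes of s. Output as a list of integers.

[13, 4, 2, 16, 12, 15, 11, 1, 14, 5, 8, 7, 6, 3, 10, 0, 9]

rank→(start, suffix):
  0 → (13, 'acbb')
  1 → (4, 'acddceebbacbb')
  2 → (2, 'aeacddceebbacbb')
  3 → (16, 'b')
  4 → (12, 'bacbb')
  5 → (15, 'bb')
  6 → (11, 'bbacbb')
  7 → (1, 'caeacddceebbacbb')
  8 → (14, 'cbb')
  9 → (5, 'cddceebbacbb')
  10 → (8, 'ceebbacbb')
  11 → (7, 'dceebbacbb')
  12 → (6, 'ddceebbacbb')
  13 → (3, 'eacddceebbacbb')
  14 → (10, 'ebbacbb')
  15 → (0, 'ecaeacddceebbacbb')
  16 → (9, 'eebbacbb')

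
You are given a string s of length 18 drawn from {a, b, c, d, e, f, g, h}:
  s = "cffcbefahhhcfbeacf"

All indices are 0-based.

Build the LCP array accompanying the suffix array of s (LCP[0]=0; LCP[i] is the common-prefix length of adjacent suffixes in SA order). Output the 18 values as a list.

[0, 1, 0, 2, 0, 1, 2, 2, 0, 1, 0, 1, 1, 1, 1, 0, 1, 2]

rank | idx | suffix
   0 |  15 | acf
   1 |   7 | ahhhcfbeacf
   2 |  13 | beacf
   3 |   4 | befahhhcfbeacf
   4 |   3 | cbefahhhcfbeacf
   5 |  16 | cf
   6 |  11 | cfbeacf
   7 |   0 | cffcbefahhhcfbeacf
   8 |  14 | eacf
   9 |   5 | efahhhcfbeacf
  10 |  17 | f
  11 |   6 | fahhhcfbeacf
  12 |  12 | fbeacf
  13 |   2 | fcbefahhhcfbeacf
  14 |   1 | ffcbefahhhcfbeacf
  15 |  10 | hcfbeacf
  16 |   9 | hhcfbeacf
  17 |   8 | hhhcfbeacf

SA = [15, 7, 13, 4, 3, 16, 11, 0, 14, 5, 17, 6, 12, 2, 1, 10, 9, 8]
i: (SA[i-1],SA[i]) lcp shared
  1: (15,7) 1 'a'
  2: (7,13) 0 ''
  3: (13,4) 2 'be'
  4: (4,3) 0 ''
  5: (3,16) 1 'c'
  6: (16,11) 2 'cf'
  7: (11,0) 2 'cf'
  8: (0,14) 0 ''
  9: (14,5) 1 'e'
  10: (5,17) 0 ''
  11: (17,6) 1 'f'
  12: (6,12) 1 'f'
  13: (12,2) 1 'f'
  14: (2,1) 1 'f'
  15: (1,10) 0 ''
  16: (10,9) 1 'h'
  17: (9,8) 2 'hh'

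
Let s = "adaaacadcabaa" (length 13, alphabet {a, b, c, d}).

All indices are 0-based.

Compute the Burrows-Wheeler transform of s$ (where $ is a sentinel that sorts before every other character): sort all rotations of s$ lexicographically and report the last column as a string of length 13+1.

rank  rotation        last
    0  $adaaacadcabaa  a
    1  a$adaaacadcaba  a
    2  aa$adaaacadcab  b
    3  aaacadcabaa$ad  d
    4  aacadcabaa$ada  a
    5  abaa$adaaacadc  c
    6  acadcabaa$adaa  a
    7  adaaacadcabaa$  $
    8  adcabaa$adaaac  c
    9  baa$adaaacadca  a
   10  cabaa$adaaacad  d
   11  cadcabaa$adaaa  a
   12  daaacadcabaa$a  a
   13  dcabaa$adaaaca  a

aabdaca$cadaaa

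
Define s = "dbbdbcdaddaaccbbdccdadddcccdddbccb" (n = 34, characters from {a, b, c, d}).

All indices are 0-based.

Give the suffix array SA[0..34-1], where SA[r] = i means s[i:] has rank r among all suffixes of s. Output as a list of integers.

[10, 11, 7, 20, 33, 1, 14, 30, 4, 2, 15, 32, 13, 31, 12, 24, 17, 25, 5, 18, 26, 9, 6, 19, 0, 29, 3, 23, 16, 8, 28, 22, 27, 21]

rank | idx | suffix
   0 |  10 | aaccbbdccdadddcccdddbccb
   1 |  11 | accbbdccdadddcccdddbccb
   2 |   7 | addaaccbbdccdadddcccdddbccb
   3 |  20 | adddcccdddbccb
   4 |  33 | b
   5 |   1 | bbdbcdaddaaccbbdccdadddcccdddbccb
   6 |  14 | bbdccdadddcccdddbccb
   7 |  30 | bccb
   8 |   4 | bcdaddaaccbbdccdadddcccdddbccb
   9 |   2 | bdbcdaddaaccbbdccdadddcccdddbccb
  10 |  15 | bdccdadddcccdddbccb
  11 |  32 | cb
  12 |  13 | cbbdccdadddcccdddbccb
  13 |  31 | ccb
  14 |  12 | ccbbdccdadddcccdddbccb
  15 |  24 | cccdddbccb
  16 |  17 | ccdadddcccdddbccb
  17 |  25 | ccdddbccb
  18 |   5 | cdaddaaccbbdccdadddcccdddbccb
  19 |  18 | cdadddcccdddbccb
  20 |  26 | cdddbccb
  21 |   9 | daaccbbdccdadddcccdddbccb
  22 |   6 | daddaaccbbdccdadddcccdddbccb
  23 |  19 | dadddcccdddbccb
  24 |   0 | dbbdbcdaddaaccbbdccdadddcccdddbccb
  25 |  29 | dbccb
  26 |   3 | dbcdaddaaccbbdccdadddcccdddbccb
  27 |  23 | dcccdddbccb
  28 |  16 | dccdadddcccdddbccb
  29 |   8 | ddaaccbbdccdadddcccdddbccb
  30 |  28 | ddbccb
  31 |  22 | ddcccdddbccb
  32 |  27 | dddbccb
  33 |  21 | dddcccdddbccb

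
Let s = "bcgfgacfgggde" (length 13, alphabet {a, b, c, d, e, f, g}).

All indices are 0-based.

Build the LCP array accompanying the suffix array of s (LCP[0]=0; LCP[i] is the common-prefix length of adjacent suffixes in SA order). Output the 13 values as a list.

[0, 0, 0, 1, 0, 0, 0, 2, 0, 1, 1, 1, 2]

rank | idx | suffix
   0 |   5 | acfgggde
   1 |   0 | bcgfgacfgggde
   2 |   6 | cfgggde
   3 |   1 | cgfgacfgggde
   4 |  11 | de
   5 |  12 | e
   6 |   3 | fgacfgggde
   7 |   7 | fgggde
   8 |   4 | gacfgggde
   9 |  10 | gde
  10 |   2 | gfgacfgggde
  11 |   9 | ggde
  12 |   8 | gggde

SA = [5, 0, 6, 1, 11, 12, 3, 7, 4, 10, 2, 9, 8]
i: (SA[i-1],SA[i]) lcp shared
  1: (5,0) 0 ''
  2: (0,6) 0 ''
  3: (6,1) 1 'c'
  4: (1,11) 0 ''
  5: (11,12) 0 ''
  6: (12,3) 0 ''
  7: (3,7) 2 'fg'
  8: (7,4) 0 ''
  9: (4,10) 1 'g'
  10: (10,2) 1 'g'
  11: (2,9) 1 'g'
  12: (9,8) 2 'gg'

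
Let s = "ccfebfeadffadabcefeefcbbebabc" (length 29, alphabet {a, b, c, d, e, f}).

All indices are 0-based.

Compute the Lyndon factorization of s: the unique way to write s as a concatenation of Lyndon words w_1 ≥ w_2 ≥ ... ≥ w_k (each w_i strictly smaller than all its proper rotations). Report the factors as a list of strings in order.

["ccfe", "bfe", "adff", "ad", "abcefeefcbbeb", "abc"]

emit factor 1: 'ccfe' (i=0, period=4)
emit factor 2: 'bfe' (i=4, period=3)
emit factor 3: 'adff' (i=7, period=4)
emit factor 4: 'ad' (i=11, period=2)
emit factor 5: 'abcefeefcbbeb' (i=13, period=13)
emit factor 6: 'abc' (i=26, period=3)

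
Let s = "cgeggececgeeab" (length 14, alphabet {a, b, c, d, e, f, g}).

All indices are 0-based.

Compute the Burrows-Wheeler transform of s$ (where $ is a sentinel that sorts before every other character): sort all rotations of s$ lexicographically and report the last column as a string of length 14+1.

beaee$egcgggcce

rank  rotation         last
    0  $cgeggececgeeab  b
    1  ab$cgeggececgee  e
    2  b$cgeggececgeea  a
    3  cecgeeab$cgegge  e
    4  cgeeab$cgeggece  e
    5  cgeggececgeeab$  $
    6  eab$cgeggececge  e
    7  ececgeeab$cgegg  g
    8  ecgeeab$cgeggec  c
    9  eeab$cgeggececg  g
   10  eggececgeeab$cg  g
   11  gececgeeab$cgeg  g
   12  geeab$cgeggecec  c
   13  geggececgeeab$c  c
   14  ggececgeeab$cge  e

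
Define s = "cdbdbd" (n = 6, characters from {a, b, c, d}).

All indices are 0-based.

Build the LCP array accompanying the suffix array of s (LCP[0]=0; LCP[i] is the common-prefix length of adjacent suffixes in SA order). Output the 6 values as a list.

[0, 2, 0, 0, 1, 3]

rank | idx | suffix
   0 |   4 | bd
   1 |   2 | bdbd
   2 |   0 | cdbdbd
   3 |   5 | d
   4 |   3 | dbd
   5 |   1 | dbdbd

SA = [4, 2, 0, 5, 3, 1]
[i] adj suffixes → lcp
  [1] 4/2 → 2 ('bd')
  [2] 2/0 → 0 ('')
  [3] 0/5 → 0 ('')
  [4] 5/3 → 1 ('d')
  [5] 3/1 → 3 ('dbd')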